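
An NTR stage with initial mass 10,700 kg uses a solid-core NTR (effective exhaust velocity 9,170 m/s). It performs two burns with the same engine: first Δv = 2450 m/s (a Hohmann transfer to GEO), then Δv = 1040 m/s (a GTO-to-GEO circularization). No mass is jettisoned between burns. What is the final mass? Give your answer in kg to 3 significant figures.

final mass ≈ 7310 kg

After the first burn: m = 10700 × exp(−2450/9170.0) = 10700 × 0.76554 = 8,191.28 kg.
After the second burn: m = 8,191.28 × exp(−1040/9170.0) = 8,191.28 × 0.89278 = 7,313.01 kg.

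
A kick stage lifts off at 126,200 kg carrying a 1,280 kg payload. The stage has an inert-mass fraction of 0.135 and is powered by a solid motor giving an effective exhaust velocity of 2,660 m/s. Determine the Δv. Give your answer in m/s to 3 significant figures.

Stage wet mass = m₀ − payload = 126,200 − 1,280 = 124,920 kg.
Stage dry mass = ε × stage wet mass = 0.135 × 124,920 = 16,864.2 kg.
Burnout mass m_f = stage dry + payload = 16,864.2 + 1,280 = 18,144.2 kg.
From the ideal rocket equation, Δv = v_e · ln(126,200/18,144.2) = 2660.0 × ln(6.955) = 2660.0 × 1.9395 ≈ 5159 m/s.

Δv ≈ 5160 m/s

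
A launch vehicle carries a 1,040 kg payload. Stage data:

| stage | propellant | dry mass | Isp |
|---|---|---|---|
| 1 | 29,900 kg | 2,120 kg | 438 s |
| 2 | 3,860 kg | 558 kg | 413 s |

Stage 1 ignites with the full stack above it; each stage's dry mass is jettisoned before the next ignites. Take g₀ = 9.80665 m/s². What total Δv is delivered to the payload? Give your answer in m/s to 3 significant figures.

Δv ≈ 11800 m/s

Ignition mass of stage 1 = 29,900+2,120 + 3,860+558 + 1,040 = 37,478 kg.
Stage 1: m₀ = 37,478 kg, m_f = 37,478 − 29,900 = 7,578 kg; Δv = 438×9.80665×ln(4.946) = 4295.3×1.5985 ≈ 6866 m/s.
Stage 2: m₀ = 5,458 kg, m_f = 5,458 − 3,860 = 1,598 kg; Δv = 413×9.80665×ln(3.416) = 4050.1×1.2283 ≈ 4975 m/s.
Total Δv = 6866 + 4975 = 11841 m/s.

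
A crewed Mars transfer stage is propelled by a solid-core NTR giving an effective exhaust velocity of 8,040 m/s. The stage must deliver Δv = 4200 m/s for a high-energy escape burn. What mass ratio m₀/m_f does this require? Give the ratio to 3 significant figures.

mass ratio ≈ 1.69

m₀/m_f = exp(Δv / v_e) = exp(4200 / 8040.0) = exp(0.5224) = 1.6860.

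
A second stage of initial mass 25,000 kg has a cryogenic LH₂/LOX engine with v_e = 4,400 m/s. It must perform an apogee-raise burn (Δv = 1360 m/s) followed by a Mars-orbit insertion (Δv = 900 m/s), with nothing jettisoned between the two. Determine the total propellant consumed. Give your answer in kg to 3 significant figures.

total propellant consumed ≈ 10000 kg

After the first burn: m = 25000 × exp(−1360/4400.0) = 25000 × 0.73411 = 18,352.8 kg.
After the second burn: m = 18,352.8 × exp(−900/4400.0) = 18,352.8 × 0.81502 = 14,957.9 kg.
Total propellant = m₀ − m_final = 25000 − 14,957.9 = 10,042.1 kg.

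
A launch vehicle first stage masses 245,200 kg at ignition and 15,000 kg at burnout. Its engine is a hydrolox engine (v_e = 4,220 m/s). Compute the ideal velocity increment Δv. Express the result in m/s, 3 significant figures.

Δv ≈ 11800 m/s

Δv = v_e · ln(m₀/m_f) = 4220.0 × ln(16.35) = 4220.0 × 2.7940 ≈ 11790.8 m/s.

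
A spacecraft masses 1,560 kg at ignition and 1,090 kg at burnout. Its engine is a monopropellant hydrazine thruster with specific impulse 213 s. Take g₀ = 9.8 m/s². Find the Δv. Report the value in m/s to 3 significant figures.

v_e = Isp · g₀ = 213 × 9.8 = 2087.4 m/s.
Rocket equation: Δv = v_e · ln(m₀/m_f) = 2087.4 × ln(1.431) = 2087.4 × 0.3585 ≈ 748.3 m/s.

Δv ≈ 748 m/s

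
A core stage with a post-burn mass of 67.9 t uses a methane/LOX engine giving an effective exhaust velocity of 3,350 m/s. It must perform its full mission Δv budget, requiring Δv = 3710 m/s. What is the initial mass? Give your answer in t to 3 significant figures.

m₀/m_f = exp(Δv / v_e) = exp(3710 / 3350.0) = exp(1.1075) = 3.0267.
m₀ = m_f × 3.0267 = 67.9 × 3.0267 = 205.513 t.

initial mass ≈ 206 t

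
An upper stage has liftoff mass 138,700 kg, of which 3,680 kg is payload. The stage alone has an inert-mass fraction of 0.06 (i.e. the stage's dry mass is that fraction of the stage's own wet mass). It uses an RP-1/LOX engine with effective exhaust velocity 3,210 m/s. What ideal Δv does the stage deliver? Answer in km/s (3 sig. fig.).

Stage wet mass = m₀ − payload = 138,700 − 3,680 = 135,020 kg.
Stage dry mass = ε × stage wet mass = 0.06 × 135,020 = 8,101.2 kg.
Burnout mass m_f = stage dry + payload = 8,101.2 + 3,680 = 11,781.2 kg.
From the ideal rocket equation, Δv = v_e · ln(138,700/11,781.2) = 3210.0 × ln(11.77) = 3210.0 × 2.4658 ≈ 7915 m/s.

Δv ≈ 7.92 km/s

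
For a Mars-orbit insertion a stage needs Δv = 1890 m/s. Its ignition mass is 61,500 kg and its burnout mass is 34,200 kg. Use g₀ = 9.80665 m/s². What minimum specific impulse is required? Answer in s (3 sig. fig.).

ln(m₀/m_f) = ln(61500/34200) = ln(1.798) = 0.5868.
Rocket equation: v_e = Δv / ln(m₀/m_f) = 1890 / 0.5868 = 3220.8 m/s.
Isp = v_e / g₀ = 3220.8 / 9.80665 = 328.4 s.

Isp ≈ 328 s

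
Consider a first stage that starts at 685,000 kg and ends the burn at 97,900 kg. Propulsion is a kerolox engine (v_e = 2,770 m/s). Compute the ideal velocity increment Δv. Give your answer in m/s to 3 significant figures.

Using Δv = v_e ln(m₀/m_f): Δv = v_e · ln(m₀/m_f) = 2770.0 × ln(6.997) = 2770.0 × 1.9455 ≈ 5389.0 m/s.

Δv ≈ 5390 m/s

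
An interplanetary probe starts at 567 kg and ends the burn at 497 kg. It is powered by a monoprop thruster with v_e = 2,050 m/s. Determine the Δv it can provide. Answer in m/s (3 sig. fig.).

Δv = v_e · ln(m₀/m_f) = 2050.0 × ln(1.141) = 2050.0 × 0.1318 ≈ 270.1 m/s.

Δv ≈ 270 m/s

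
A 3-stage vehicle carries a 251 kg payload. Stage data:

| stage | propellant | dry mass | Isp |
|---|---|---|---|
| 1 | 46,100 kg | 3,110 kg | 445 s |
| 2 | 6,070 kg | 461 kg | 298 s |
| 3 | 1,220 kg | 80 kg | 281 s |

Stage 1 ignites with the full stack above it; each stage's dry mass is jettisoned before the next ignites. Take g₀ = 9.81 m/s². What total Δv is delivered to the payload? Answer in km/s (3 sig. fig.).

Δv ≈ 15.5 km/s

Ignition mass of stage 1 = 46,100+3,110 + 6,070+461 + 1,220+80 + 251 = 57,292 kg.
Stage 1: m₀ = 57,292 kg, m_f = 57,292 − 46,100 = 11,192 kg; Δv = 445×9.81×ln(5.119) = 4365.4×1.6330 ≈ 7129 m/s.
Stage 2: m₀ = 8,082 kg, m_f = 8,082 − 6,070 = 2,012 kg; Δv = 298×9.81×ln(4.017) = 2923.4×1.3905 ≈ 4065 m/s.
Stage 3: m₀ = 1,551 kg, m_f = 1,551 − 1,220 = 331 kg; Δv = 281×9.81×ln(4.686) = 2756.6×1.5445 ≈ 4258 m/s.
Total Δv = 7129 + 4065 + 4258 = 15452 m/s.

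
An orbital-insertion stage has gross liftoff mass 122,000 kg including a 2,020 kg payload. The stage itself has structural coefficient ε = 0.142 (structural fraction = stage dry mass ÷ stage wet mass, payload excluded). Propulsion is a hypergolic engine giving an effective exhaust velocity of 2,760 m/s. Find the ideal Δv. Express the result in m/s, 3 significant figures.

Δv ≈ 5120 m/s

Stage wet mass = m₀ − payload = 122,000 − 2,020 = 119,980 kg.
Stage dry mass = ε × stage wet mass = 0.142 × 119,980 = 17,037.2 kg.
Burnout mass m_f = stage dry + payload = 17,037.2 + 2,020 = 19,057.2 kg.
Using Δv = v_e ln(m₀/m_f): Δv = v_e · ln(122,000/19,057.2) = 2760.0 × ln(6.402) = 2760.0 × 1.8566 ≈ 5124 m/s.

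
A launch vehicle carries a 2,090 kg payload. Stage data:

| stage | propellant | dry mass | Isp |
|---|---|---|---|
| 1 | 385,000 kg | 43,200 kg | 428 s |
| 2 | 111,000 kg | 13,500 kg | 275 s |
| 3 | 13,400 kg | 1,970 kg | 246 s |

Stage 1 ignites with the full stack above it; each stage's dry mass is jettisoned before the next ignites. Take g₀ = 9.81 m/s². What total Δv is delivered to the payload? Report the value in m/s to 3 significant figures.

Ignition mass of stage 1 = 385,000+43,200 + 111,000+13,500 + 13,400+1,970 + 2,090 = 570,160 kg.
Stage 1: m₀ = 570,160 kg, m_f = 570,160 − 385,000 = 185,160 kg; Δv = 428×9.81×ln(3.079) = 4198.7×1.1247 ≈ 4722 m/s.
Stage 2: m₀ = 141,960 kg, m_f = 141,960 − 111,000 = 30,960 kg; Δv = 275×9.81×ln(4.585) = 2697.8×1.5228 ≈ 4108 m/s.
Stage 3: m₀ = 17,460 kg, m_f = 17,460 − 13,400 = 4,060 kg; Δv = 246×9.81×ln(4.3) = 2413.3×1.4587 ≈ 3520 m/s.
Total Δv = 4722 + 4108 + 3520 = 12350 m/s.

Δv ≈ 12400 m/s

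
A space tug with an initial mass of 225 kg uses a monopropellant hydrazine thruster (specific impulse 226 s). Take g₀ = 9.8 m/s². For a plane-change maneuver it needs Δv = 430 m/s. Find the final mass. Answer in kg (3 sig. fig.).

final mass ≈ 185 kg

v_e = Isp · g₀ = 226 × 9.8 = 2214.8 m/s.
Rocket equation: m₀/m_f = exp(Δv / v_e) = exp(430 / 2214.8) = exp(0.1941) = 1.2143.
m_f = m₀ / 1.2143 = 225 / 1.2143 = 185.292 kg.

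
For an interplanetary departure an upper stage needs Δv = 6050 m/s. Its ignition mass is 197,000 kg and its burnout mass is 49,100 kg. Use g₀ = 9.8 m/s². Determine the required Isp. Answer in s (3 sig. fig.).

ln(m₀/m_f) = ln(197000/49100) = ln(4.012) = 1.3893.
v_e = Δv / ln(m₀/m_f) = 6050 / 1.3893 = 4354.6 m/s.
Isp = v_e / g₀ = 4354.6 / 9.8 = 444.3 s.

Isp ≈ 444 s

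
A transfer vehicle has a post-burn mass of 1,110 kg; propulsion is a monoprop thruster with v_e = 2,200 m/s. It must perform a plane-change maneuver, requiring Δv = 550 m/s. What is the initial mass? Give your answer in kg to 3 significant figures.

Using Δv = v_e ln(m₀/m_f): m₀/m_f = exp(Δv / v_e) = exp(550 / 2200.0) = exp(0.2500) = 1.2840.
m₀ = m_f × 1.2840 = 1,110 × 1.2840 = 1,425.24 kg.

initial mass ≈ 1430 kg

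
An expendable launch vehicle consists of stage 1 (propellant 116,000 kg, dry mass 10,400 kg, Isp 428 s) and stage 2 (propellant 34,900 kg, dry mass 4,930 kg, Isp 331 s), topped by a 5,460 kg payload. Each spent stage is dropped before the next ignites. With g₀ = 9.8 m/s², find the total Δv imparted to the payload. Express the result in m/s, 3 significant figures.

Δv ≈ 9500 m/s

Ignition mass of stage 1 = 116,000+10,400 + 34,900+4,930 + 5,460 = 171,690 kg.
Stage 1: m₀ = 171,690 kg, m_f = 171,690 − 116,000 = 55,690 kg; Δv = 428×9.8×ln(3.083) = 4194.4×1.1259 ≈ 4722 m/s.
Stage 2: m₀ = 45,290 kg, m_f = 45,290 − 34,900 = 10,390 kg; Δv = 331×9.8×ln(4.359) = 3243.8×1.4722 ≈ 4776 m/s.
Total Δv = 4722 + 4776 = 9498 m/s.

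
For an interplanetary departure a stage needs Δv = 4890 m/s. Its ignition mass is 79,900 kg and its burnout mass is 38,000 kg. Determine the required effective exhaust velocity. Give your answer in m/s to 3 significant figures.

ln(m₀/m_f) = ln(79900/38000) = ln(2.103) = 0.7432.
By the Tsiolkovsky rocket equation, v_e = Δv / ln(m₀/m_f) = 4890 / 0.7432 = 6579.7 m/s.

v_e ≈ 6580 m/s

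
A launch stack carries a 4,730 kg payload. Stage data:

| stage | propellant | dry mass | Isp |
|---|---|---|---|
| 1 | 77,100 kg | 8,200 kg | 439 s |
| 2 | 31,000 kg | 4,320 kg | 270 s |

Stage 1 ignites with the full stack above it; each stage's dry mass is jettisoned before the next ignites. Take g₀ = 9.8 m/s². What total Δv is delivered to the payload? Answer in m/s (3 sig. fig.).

Ignition mass of stage 1 = 77,100+8,200 + 31,000+4,320 + 4,730 = 125,350 kg.
Stage 1: m₀ = 125,350 kg, m_f = 125,350 − 77,100 = 48,250 kg; Δv = 439×9.8×ln(2.598) = 4302.2×0.9547 ≈ 4107 m/s.
Stage 2: m₀ = 40,050 kg, m_f = 40,050 − 31,000 = 9,050 kg; Δv = 270×9.8×ln(4.425) = 2646.0×1.4874 ≈ 3936 m/s.
Total Δv = 4107 + 3936 = 8043 m/s.

Δv ≈ 8040 m/s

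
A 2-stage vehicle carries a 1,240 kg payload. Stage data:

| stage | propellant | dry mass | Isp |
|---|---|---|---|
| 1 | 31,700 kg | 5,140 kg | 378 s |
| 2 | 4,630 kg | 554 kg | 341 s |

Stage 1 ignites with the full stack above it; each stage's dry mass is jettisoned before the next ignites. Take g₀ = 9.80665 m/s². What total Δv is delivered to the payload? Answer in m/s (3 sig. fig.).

Ignition mass of stage 1 = 31,700+5,140 + 4,630+554 + 1,240 = 43,264 kg.
Stage 1: m₀ = 43,264 kg, m_f = 43,264 − 31,700 = 11,564 kg; Δv = 378×9.80665×ln(3.741) = 3706.9×1.3194 ≈ 4891 m/s.
Stage 2: m₀ = 6,424 kg, m_f = 6,424 − 4,630 = 1,794 kg; Δv = 341×9.80665×ln(3.581) = 3344.1×1.2756 ≈ 4266 m/s.
Total Δv = 4891 + 4266 = 9157 m/s.

Δv ≈ 9160 m/s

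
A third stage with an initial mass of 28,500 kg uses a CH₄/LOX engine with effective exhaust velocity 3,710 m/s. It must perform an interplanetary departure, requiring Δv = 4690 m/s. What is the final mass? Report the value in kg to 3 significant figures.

Rocket equation: m₀/m_f = exp(Δv / v_e) = exp(4690 / 3710.0) = exp(1.2642) = 3.5401.
m_f = m₀ / 3.5401 = 28,500 / 3.5401 = 8,050.62 kg.

final mass ≈ 8050 kg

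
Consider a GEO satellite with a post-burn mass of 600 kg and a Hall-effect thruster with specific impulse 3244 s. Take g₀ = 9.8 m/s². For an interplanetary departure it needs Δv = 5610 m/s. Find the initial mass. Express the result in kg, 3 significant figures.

initial mass ≈ 716 kg

v_e = Isp · g₀ = 3244 × 9.8 = 31791.2 m/s.
m₀/m_f = exp(Δv / v_e) = exp(5610 / 31791.2) = exp(0.1765) = 1.1930.
m₀ = m_f × 1.1930 = 600 × 1.1930 = 715.8 kg.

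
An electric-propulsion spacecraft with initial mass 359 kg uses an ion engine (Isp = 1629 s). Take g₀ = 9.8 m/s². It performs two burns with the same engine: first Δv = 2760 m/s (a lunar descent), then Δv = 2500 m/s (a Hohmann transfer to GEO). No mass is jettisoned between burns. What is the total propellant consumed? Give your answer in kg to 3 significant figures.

total propellant consumed ≈ 101 kg

v_e = Isp · g₀ = 1629 × 9.8 = 15964.2 m/s.
After the first burn: m = 359 × exp(−2760/15964.2) = 359 × 0.84123 = 302.002 kg.
After the second burn: m = 302.002 × exp(−2500/15964.2) = 302.002 × 0.85505 = 258.227 kg.
Total propellant = m₀ − m_final = 359 − 258.227 = 100.773 kg.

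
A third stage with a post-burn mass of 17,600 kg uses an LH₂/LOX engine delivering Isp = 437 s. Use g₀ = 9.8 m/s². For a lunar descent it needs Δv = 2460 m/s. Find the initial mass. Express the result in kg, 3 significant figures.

v_e = Isp · g₀ = 437 × 9.8 = 4282.6 m/s.
Using Δv = v_e ln(m₀/m_f): m₀/m_f = exp(Δv / v_e) = exp(2460 / 4282.6) = exp(0.5744) = 1.7761.
m₀ = m_f × 1.7761 = 17,600 × 1.7761 = 31,259.4 kg.

initial mass ≈ 31300 kg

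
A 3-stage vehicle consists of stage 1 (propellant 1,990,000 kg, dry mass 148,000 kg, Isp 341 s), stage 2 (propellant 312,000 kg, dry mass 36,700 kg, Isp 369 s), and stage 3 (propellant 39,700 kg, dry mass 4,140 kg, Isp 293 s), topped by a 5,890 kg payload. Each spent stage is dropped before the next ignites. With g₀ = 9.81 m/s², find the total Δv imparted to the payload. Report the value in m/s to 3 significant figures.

Ignition mass of stage 1 = 1,990,000+148,000 + 312,000+36,700 + 39,700+4,140 + 5,890 = 2,536,430 kg.
Stage 1: m₀ = 2,536,430 kg, m_f = 2,536,430 − 1,990,000 = 546,430 kg; Δv = 341×9.81×ln(4.642) = 3345.2×1.5351 ≈ 5135 m/s.
Stage 2: m₀ = 398,430 kg, m_f = 398,430 − 312,000 = 86,430 kg; Δv = 369×9.81×ln(4.61) = 3619.9×1.5282 ≈ 5532 m/s.
Stage 3: m₀ = 49,730 kg, m_f = 49,730 − 39,700 = 10,030 kg; Δv = 293×9.81×ln(4.958) = 2874.3×1.6010 ≈ 4602 m/s.
Total Δv = 5135 + 5532 + 4602 = 15269 m/s.

Δv ≈ 15300 m/s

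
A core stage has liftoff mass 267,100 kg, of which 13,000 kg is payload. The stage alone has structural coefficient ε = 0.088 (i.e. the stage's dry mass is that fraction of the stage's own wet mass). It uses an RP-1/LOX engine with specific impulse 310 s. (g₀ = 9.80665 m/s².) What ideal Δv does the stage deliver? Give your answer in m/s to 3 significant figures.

Δv ≈ 6150 m/s

Stage wet mass = m₀ − payload = 267,100 − 13,000 = 254,100 kg.
Stage dry mass = ε × stage wet mass = 0.088 × 254,100 = 22,360.8 kg.
Burnout mass m_f = stage dry + payload = 22,360.8 + 13,000 = 35,360.8 kg.
v_e = Isp · g₀ = 310 × 9.80665 = 3040.1 m/s.
Rocket equation: Δv = v_e · ln(267,100/35,360.8) = 3040.1 × ln(7.554) = 3040.1 × 2.0220 ≈ 6147 m/s.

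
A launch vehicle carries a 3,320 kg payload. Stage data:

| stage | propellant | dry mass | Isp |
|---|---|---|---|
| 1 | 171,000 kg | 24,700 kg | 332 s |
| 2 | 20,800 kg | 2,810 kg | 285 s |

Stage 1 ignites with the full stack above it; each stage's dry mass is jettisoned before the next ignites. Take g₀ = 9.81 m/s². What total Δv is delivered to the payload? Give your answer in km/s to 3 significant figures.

Δv ≈ 8.90 km/s

Ignition mass of stage 1 = 171,000+24,700 + 20,800+2,810 + 3,320 = 222,630 kg.
Stage 1: m₀ = 222,630 kg, m_f = 222,630 − 171,000 = 51,630 kg; Δv = 332×9.81×ln(4.312) = 3256.9×1.4614 ≈ 4760 m/s.
Stage 2: m₀ = 26,930 kg, m_f = 26,930 − 20,800 = 6,130 kg; Δv = 285×9.81×ln(4.393) = 2795.9×1.4800 ≈ 4138 m/s.
Total Δv = 4760 + 4138 = 8898 m/s.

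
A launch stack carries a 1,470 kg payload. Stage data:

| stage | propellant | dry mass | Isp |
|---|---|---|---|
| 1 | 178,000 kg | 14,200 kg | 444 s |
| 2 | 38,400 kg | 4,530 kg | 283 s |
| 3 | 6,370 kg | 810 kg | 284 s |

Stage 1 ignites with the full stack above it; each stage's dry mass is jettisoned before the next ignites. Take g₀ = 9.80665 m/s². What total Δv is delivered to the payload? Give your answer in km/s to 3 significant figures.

Ignition mass of stage 1 = 178,000+14,200 + 38,400+4,530 + 6,370+810 + 1,470 = 243,780 kg.
Stage 1: m₀ = 243,780 kg, m_f = 243,780 − 178,000 = 65,780 kg; Δv = 444×9.80665×ln(3.706) = 4354.2×1.3100 ≈ 5704 m/s.
Stage 2: m₀ = 51,580 kg, m_f = 51,580 − 38,400 = 13,180 kg; Δv = 283×9.80665×ln(3.914) = 2775.3×1.3644 ≈ 3787 m/s.
Stage 3: m₀ = 8,650 kg, m_f = 8,650 − 6,370 = 2,280 kg; Δv = 284×9.80665×ln(3.794) = 2785.1×1.3334 ≈ 3714 m/s.
Total Δv = 5704 + 3787 + 3714 = 13205 m/s.

Δv ≈ 13.2 km/s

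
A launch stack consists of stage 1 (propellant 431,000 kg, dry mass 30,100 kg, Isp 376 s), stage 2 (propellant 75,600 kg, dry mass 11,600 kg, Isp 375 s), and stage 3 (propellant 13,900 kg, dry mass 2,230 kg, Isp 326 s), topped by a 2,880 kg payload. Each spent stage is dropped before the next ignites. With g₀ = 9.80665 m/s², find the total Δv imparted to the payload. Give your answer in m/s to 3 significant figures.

Δv ≈ 14000 m/s

Ignition mass of stage 1 = 431,000+30,100 + 75,600+11,600 + 13,900+2,230 + 2,880 = 567,310 kg.
Stage 1: m₀ = 567,310 kg, m_f = 567,310 − 431,000 = 136,310 kg; Δv = 376×9.80665×ln(4.162) = 3687.3×1.4260 ≈ 5258 m/s.
Stage 2: m₀ = 106,210 kg, m_f = 106,210 − 75,600 = 30,610 kg; Δv = 375×9.80665×ln(3.47) = 3677.5×1.2441 ≈ 4575 m/s.
Stage 3: m₀ = 19,010 kg, m_f = 19,010 − 13,900 = 5,110 kg; Δv = 326×9.80665×ln(3.72) = 3197.0×1.3138 ≈ 4200 m/s.
Total Δv = 5258 + 4575 + 4200 = 14033 m/s.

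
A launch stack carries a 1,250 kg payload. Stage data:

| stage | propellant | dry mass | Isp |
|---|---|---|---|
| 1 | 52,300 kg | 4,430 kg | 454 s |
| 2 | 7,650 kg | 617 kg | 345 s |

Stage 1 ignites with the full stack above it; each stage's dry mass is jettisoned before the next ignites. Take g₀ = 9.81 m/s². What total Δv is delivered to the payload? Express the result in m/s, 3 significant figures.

Δv ≈ 12500 m/s

Ignition mass of stage 1 = 52,300+4,430 + 7,650+617 + 1,250 = 66,247 kg.
Stage 1: m₀ = 66,247 kg, m_f = 66,247 − 52,300 = 13,947 kg; Δv = 454×9.81×ln(4.75) = 4453.7×1.5581 ≈ 6939 m/s.
Stage 2: m₀ = 9,517 kg, m_f = 9,517 − 7,650 = 1,867 kg; Δv = 345×9.81×ln(5.097) = 3384.5×1.6287 ≈ 5512 m/s.
Total Δv = 6939 + 5512 = 12451 m/s.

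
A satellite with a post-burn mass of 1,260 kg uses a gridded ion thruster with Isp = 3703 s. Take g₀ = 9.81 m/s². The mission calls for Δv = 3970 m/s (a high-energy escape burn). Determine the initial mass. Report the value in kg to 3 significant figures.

initial mass ≈ 1410 kg

v_e = Isp · g₀ = 3703 × 9.81 = 36326.4 m/s.
Rocket equation: m₀/m_f = exp(Δv / v_e) = exp(3970 / 36326.4) = exp(0.1093) = 1.1155.
m₀ = m_f × 1.1155 = 1,260 × 1.1155 = 1,405.53 kg.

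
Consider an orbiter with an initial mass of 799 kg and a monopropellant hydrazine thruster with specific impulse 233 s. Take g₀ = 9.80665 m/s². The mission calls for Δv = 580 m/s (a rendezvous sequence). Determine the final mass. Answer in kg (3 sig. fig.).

v_e = Isp · g₀ = 233 × 9.80665 = 2284.9 m/s.
From the ideal rocket equation, m₀/m_f = exp(Δv / v_e) = exp(580 / 2284.9) = exp(0.2538) = 1.2890.
m_f = m₀ / 1.2890 = 799 / 1.2890 = 619.86 kg.

final mass ≈ 620 kg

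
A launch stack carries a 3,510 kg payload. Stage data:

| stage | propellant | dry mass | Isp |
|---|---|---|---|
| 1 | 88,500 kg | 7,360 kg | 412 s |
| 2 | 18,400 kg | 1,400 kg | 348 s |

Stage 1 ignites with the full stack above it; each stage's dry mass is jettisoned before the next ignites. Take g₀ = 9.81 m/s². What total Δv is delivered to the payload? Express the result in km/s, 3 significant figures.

Δv ≈ 10.8 km/s

Ignition mass of stage 1 = 88,500+7,360 + 18,400+1,400 + 3,510 = 119,170 kg.
Stage 1: m₀ = 119,170 kg, m_f = 119,170 − 88,500 = 30,670 kg; Δv = 412×9.81×ln(3.886) = 4041.7×1.3573 ≈ 5486 m/s.
Stage 2: m₀ = 23,310 kg, m_f = 23,310 − 18,400 = 4,910 kg; Δv = 348×9.81×ln(4.747) = 3413.9×1.5576 ≈ 5317 m/s.
Total Δv = 5486 + 5317 = 10803 m/s.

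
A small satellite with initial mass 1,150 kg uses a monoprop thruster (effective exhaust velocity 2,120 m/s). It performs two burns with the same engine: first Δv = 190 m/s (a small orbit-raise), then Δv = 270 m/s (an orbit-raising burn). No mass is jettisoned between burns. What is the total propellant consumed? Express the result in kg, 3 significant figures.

After the first burn: m = 1150 × exp(−190/2120.0) = 1150 × 0.91428 = 1,051.42 kg.
After the second burn: m = 1,051.42 × exp(−270/2120.0) = 1,051.42 × 0.88042 = 925.691 kg.
Total propellant = m₀ − m_final = 1150 − 925.691 = 224.309 kg.

total propellant consumed ≈ 224 kg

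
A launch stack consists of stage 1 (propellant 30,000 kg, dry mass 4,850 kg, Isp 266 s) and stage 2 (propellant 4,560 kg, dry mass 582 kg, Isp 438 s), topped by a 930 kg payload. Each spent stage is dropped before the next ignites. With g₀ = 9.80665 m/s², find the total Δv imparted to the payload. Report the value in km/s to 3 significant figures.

Δv ≈ 9.42 km/s

Ignition mass of stage 1 = 30,000+4,850 + 4,560+582 + 930 = 40,922 kg.
Stage 1: m₀ = 40,922 kg, m_f = 40,922 − 30,000 = 10,922 kg; Δv = 266×9.80665×ln(3.747) = 2608.6×1.3209 ≈ 3446 m/s.
Stage 2: m₀ = 6,072 kg, m_f = 6,072 − 4,560 = 1,512 kg; Δv = 438×9.80665×ln(4.016) = 4295.3×1.3903 ≈ 5972 m/s.
Total Δv = 3446 + 5972 = 9418 m/s.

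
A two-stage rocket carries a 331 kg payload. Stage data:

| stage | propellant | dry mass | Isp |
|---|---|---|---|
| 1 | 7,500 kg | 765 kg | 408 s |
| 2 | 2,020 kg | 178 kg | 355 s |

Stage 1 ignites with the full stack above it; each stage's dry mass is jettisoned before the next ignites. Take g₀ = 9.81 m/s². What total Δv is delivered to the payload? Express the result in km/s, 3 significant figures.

Ignition mass of stage 1 = 7,500+765 + 2,020+178 + 331 = 10,794 kg.
Stage 1: m₀ = 10,794 kg, m_f = 10,794 − 7,500 = 3,294 kg; Δv = 408×9.81×ln(3.277) = 4002.5×1.1869 ≈ 4750 m/s.
Stage 2: m₀ = 2,529 kg, m_f = 2,529 − 2,020 = 509 kg; Δv = 355×9.81×ln(4.969) = 3482.6×1.6031 ≈ 5583 m/s.
Total Δv = 4750 + 5583 = 10333 m/s.

Δv ≈ 10.3 km/s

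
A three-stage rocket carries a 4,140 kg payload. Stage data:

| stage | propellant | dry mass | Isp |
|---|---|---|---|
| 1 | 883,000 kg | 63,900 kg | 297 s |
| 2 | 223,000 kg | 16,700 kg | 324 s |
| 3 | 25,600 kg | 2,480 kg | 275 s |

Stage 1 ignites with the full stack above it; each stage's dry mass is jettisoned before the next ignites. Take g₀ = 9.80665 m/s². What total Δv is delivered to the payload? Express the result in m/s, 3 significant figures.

Δv ≈ 13500 m/s

Ignition mass of stage 1 = 883,000+63,900 + 223,000+16,700 + 25,600+2,480 + 4,140 = 1,218,820 kg.
Stage 1: m₀ = 1,218,820 kg, m_f = 1,218,820 − 883,000 = 335,820 kg; Δv = 297×9.80665×ln(3.629) = 2912.6×1.2891 ≈ 3754 m/s.
Stage 2: m₀ = 271,920 kg, m_f = 271,920 − 223,000 = 48,920 kg; Δv = 324×9.80665×ln(5.558) = 3177.4×1.7153 ≈ 5450 m/s.
Stage 3: m₀ = 32,220 kg, m_f = 32,220 − 25,600 = 6,620 kg; Δv = 275×9.80665×ln(4.867) = 2696.8×1.5825 ≈ 4268 m/s.
Total Δv = 3754 + 5450 + 4268 = 13472 m/s.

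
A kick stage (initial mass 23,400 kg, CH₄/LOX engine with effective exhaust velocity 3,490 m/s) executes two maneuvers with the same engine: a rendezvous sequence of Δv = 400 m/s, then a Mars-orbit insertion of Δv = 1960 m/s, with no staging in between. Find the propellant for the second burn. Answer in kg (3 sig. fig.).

propellant for the second burn ≈ 8970 kg

After the first burn: m = 23400 × exp(−400/3490.0) = 23400 × 0.89171 = 20,866 kg.
After the second burn: m = 20,866 × exp(−1960/3490.0) = 20,866 × 0.57029 = 11,899.7 kg.
Second-burn propellant = 20,866 − 11,899.7 = 8,966.3 kg.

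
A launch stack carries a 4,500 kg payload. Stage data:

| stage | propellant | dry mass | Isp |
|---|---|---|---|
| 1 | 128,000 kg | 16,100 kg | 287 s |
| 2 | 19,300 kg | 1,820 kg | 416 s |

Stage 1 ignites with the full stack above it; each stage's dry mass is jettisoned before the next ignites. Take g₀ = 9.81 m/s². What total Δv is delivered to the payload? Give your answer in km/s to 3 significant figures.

Ignition mass of stage 1 = 128,000+16,100 + 19,300+1,820 + 4,500 = 169,720 kg.
Stage 1: m₀ = 169,720 kg, m_f = 169,720 − 128,000 = 41,720 kg; Δv = 287×9.81×ln(4.068) = 2815.5×1.4032 ≈ 3951 m/s.
Stage 2: m₀ = 25,620 kg, m_f = 25,620 − 19,300 = 6,320 kg; Δv = 416×9.81×ln(4.054) = 4081.0×1.3997 ≈ 5712 m/s.
Total Δv = 3951 + 5712 = 9663 m/s.

Δv ≈ 9.66 km/s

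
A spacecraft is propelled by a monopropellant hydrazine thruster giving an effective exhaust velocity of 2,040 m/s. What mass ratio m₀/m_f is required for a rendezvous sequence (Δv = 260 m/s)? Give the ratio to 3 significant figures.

m₀/m_f = exp(Δv / v_e) = exp(260 / 2040.0) = exp(0.1275) = 1.1359.

mass ratio ≈ 1.14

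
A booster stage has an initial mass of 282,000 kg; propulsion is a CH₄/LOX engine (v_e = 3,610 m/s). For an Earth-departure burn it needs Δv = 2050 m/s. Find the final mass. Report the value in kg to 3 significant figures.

final mass ≈ 160000 kg

Rocket equation: m₀/m_f = exp(Δv / v_e) = exp(2050 / 3610.0) = exp(0.5679) = 1.7645.
m_f = m₀ / 1.7645 = 282,000 / 1.7645 = 159,819 kg.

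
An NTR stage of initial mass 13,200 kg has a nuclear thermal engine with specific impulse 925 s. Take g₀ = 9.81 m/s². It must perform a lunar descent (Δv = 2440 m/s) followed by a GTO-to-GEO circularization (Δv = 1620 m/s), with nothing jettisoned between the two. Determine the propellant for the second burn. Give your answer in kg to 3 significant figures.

v_e = Isp · g₀ = 925 × 9.81 = 9074.2 m/s.
After the first burn: m = 13200 × exp(−2440/9074.2) = 13200 × 0.76423 = 10,087.8 kg.
After the second burn: m = 10,087.8 × exp(−1620/9074.2) = 10,087.8 × 0.83650 = 8,438.44 kg.
Second-burn propellant = 10,087.8 − 8,438.44 = 1,649.36 kg.

propellant for the second burn ≈ 1650 kg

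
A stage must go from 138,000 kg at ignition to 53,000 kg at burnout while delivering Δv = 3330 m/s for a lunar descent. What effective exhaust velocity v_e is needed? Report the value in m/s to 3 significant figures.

v_e ≈ 3480 m/s

ln(m₀/m_f) = ln(138000/53000) = ln(2.604) = 0.9570.
v_e = Δv / ln(m₀/m_f) = 3330 / 0.9570 = 3479.8 m/s.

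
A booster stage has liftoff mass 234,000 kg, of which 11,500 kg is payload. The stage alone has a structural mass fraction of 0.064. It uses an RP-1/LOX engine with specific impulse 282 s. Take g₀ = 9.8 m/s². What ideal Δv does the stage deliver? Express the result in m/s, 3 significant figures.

Stage wet mass = m₀ − payload = 234,000 − 11,500 = 222,500 kg.
Stage dry mass = ε × stage wet mass = 0.064 × 222,500 = 14,240 kg.
Burnout mass m_f = stage dry + payload = 14,240 + 11,500 = 25,740 kg.
v_e = Isp · g₀ = 282 × 9.8 = 2763.6 m/s.
From the ideal rocket equation, Δv = v_e · ln(234,000/25,740) = 2763.6 × ln(9.091) = 2763.6 × 2.2073 ≈ 6100 m/s.

Δv ≈ 6100 m/s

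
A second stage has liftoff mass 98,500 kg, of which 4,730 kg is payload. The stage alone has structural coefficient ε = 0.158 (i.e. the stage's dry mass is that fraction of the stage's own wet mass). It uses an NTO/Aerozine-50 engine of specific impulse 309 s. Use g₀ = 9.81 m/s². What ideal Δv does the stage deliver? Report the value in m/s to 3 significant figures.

Stage wet mass = m₀ − payload = 98,500 − 4,730 = 93,770 kg.
Stage dry mass = ε × stage wet mass = 0.158 × 93,770 = 14,815.7 kg.
Burnout mass m_f = stage dry + payload = 14,815.7 + 4,730 = 19,545.7 kg.
v_e = Isp · g₀ = 309 × 9.81 = 3031.3 m/s.
From the ideal rocket equation, Δv = v_e · ln(98,500/19,545.7) = 3031.3 × ln(5.039) = 3031.3 × 1.6173 ≈ 4903 m/s.

Δv ≈ 4900 m/s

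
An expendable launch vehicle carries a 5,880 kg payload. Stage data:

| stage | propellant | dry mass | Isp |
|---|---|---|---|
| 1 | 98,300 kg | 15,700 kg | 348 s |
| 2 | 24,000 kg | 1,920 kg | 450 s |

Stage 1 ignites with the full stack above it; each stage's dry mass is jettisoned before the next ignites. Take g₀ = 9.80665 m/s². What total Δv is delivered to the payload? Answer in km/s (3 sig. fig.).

Ignition mass of stage 1 = 98,300+15,700 + 24,000+1,920 + 5,880 = 145,800 kg.
Stage 1: m₀ = 145,800 kg, m_f = 145,800 − 98,300 = 47,500 kg; Δv = 348×9.80665×ln(3.069) = 3412.7×1.1215 ≈ 3827 m/s.
Stage 2: m₀ = 31,800 kg, m_f = 31,800 − 24,000 = 7,800 kg; Δv = 450×9.80665×ln(4.077) = 4413.0×1.4053 ≈ 6202 m/s.
Total Δv = 3827 + 6202 = 10029 m/s.

Δv ≈ 10.0 km/s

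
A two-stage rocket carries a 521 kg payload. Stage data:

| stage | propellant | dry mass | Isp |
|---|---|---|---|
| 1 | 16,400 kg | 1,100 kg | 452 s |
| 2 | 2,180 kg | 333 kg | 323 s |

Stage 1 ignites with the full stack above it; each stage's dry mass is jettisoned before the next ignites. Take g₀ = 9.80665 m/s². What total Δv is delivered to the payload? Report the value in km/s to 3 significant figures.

Ignition mass of stage 1 = 16,400+1,100 + 2,180+333 + 521 = 20,534 kg.
Stage 1: m₀ = 20,534 kg, m_f = 20,534 − 16,400 = 4,134 kg; Δv = 452×9.80665×ln(4.967) = 4432.6×1.6028 ≈ 7105 m/s.
Stage 2: m₀ = 3,034 kg, m_f = 3,034 − 2,180 = 854 kg; Δv = 323×9.80665×ln(3.553) = 3167.5×1.2677 ≈ 4016 m/s.
Total Δv = 7105 + 4016 = 11121 m/s.

Δv ≈ 11.1 km/s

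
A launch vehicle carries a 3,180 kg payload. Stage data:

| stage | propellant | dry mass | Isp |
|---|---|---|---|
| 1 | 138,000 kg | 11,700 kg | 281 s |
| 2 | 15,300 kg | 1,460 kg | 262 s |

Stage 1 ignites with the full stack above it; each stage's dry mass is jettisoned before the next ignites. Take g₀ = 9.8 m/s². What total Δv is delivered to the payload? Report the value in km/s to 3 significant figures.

Δv ≈ 8.37 km/s

Ignition mass of stage 1 = 138,000+11,700 + 15,300+1,460 + 3,180 = 169,640 kg.
Stage 1: m₀ = 169,640 kg, m_f = 169,640 − 138,000 = 31,640 kg; Δv = 281×9.8×ln(5.362) = 2753.8×1.6793 ≈ 4624 m/s.
Stage 2: m₀ = 19,940 kg, m_f = 19,940 − 15,300 = 4,640 kg; Δv = 262×9.8×ln(4.297) = 2567.6×1.4580 ≈ 3744 m/s.
Total Δv = 4624 + 3744 = 8368 m/s.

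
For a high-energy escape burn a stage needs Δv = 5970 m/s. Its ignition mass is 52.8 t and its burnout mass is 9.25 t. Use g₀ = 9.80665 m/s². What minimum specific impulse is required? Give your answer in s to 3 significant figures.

ln(m₀/m_f) = ln(52800/9250) = ln(5.708) = 1.7419.
v_e = Δv / ln(m₀/m_f) = 5970 / 1.7419 = 3427.3 m/s.
Isp = v_e / g₀ = 3427.3 / 9.80665 = 349.5 s.

Isp ≈ 349 s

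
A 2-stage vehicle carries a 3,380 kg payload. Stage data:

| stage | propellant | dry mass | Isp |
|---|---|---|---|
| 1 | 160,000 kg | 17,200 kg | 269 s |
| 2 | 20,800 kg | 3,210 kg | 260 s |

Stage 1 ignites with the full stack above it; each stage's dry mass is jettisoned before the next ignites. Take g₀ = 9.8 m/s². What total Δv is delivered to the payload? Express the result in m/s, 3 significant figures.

Δv ≈ 7650 m/s

Ignition mass of stage 1 = 160,000+17,200 + 20,800+3,210 + 3,380 = 204,590 kg.
Stage 1: m₀ = 204,590 kg, m_f = 204,590 − 160,000 = 44,590 kg; Δv = 269×9.8×ln(4.588) = 2636.2×1.5235 ≈ 4016 m/s.
Stage 2: m₀ = 27,390 kg, m_f = 27,390 − 20,800 = 6,590 kg; Δv = 260×9.8×ln(4.156) = 2548.0×1.4246 ≈ 3630 m/s.
Total Δv = 4016 + 3630 = 7646 m/s.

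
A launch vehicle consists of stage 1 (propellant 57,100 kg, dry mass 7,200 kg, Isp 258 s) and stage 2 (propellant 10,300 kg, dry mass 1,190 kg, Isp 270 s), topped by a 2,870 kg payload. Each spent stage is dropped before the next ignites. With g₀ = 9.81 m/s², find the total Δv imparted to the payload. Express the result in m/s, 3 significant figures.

Δv ≈ 6620 m/s

Ignition mass of stage 1 = 57,100+7,200 + 10,300+1,190 + 2,870 = 78,660 kg.
Stage 1: m₀ = 78,660 kg, m_f = 78,660 − 57,100 = 21,560 kg; Δv = 258×9.81×ln(3.648) = 2531.0×1.2943 ≈ 3276 m/s.
Stage 2: m₀ = 14,360 kg, m_f = 14,360 − 10,300 = 4,060 kg; Δv = 270×9.81×ln(3.537) = 2648.7×1.2633 ≈ 3346 m/s.
Total Δv = 3276 + 3346 = 6622 m/s.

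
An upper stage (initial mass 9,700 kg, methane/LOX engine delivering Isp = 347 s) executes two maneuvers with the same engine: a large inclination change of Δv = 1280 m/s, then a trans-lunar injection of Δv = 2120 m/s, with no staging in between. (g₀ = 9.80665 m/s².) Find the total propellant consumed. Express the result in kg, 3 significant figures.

v_e = Isp · g₀ = 347 × 9.80665 = 3402.9 m/s.
After the first burn: m = 9700 × exp(−1280/3402.9) = 9700 × 0.68650 = 6,659.05 kg.
After the second burn: m = 6,659.05 × exp(−2120/3402.9) = 6,659.05 × 0.53633 = 3,571.45 kg.
Total propellant = m₀ − m_final = 9700 − 3,571.45 = 6,128.55 kg.

total propellant consumed ≈ 6130 kg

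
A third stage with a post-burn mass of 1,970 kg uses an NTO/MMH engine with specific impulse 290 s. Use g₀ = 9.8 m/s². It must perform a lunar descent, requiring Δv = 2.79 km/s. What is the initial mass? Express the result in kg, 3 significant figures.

v_e = Isp · g₀ = 290 × 9.8 = 2842.0 m/s.
From the ideal rocket equation, m₀/m_f = exp(Δv / v_e) = exp(2790 / 2842.0) = exp(0.9817) = 2.6690.
m₀ = m_f × 2.6690 = 1,970 × 2.6690 = 5,257.93 kg.

initial mass ≈ 5260 kg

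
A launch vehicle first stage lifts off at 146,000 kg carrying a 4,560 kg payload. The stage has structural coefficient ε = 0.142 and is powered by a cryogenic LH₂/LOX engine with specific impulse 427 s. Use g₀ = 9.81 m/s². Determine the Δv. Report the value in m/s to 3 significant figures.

Δv ≈ 7450 m/s

Stage wet mass = m₀ − payload = 146,000 − 4,560 = 141,440 kg.
Stage dry mass = ε × stage wet mass = 0.142 × 141,440 = 20,084.5 kg.
Burnout mass m_f = stage dry + payload = 20,084.5 + 4,560 = 24,644.5 kg.
v_e = Isp · g₀ = 427 × 9.81 = 4188.9 m/s.
Rocket equation: Δv = v_e · ln(146,000/24,644.5) = 4188.9 × ln(5.924) = 4188.9 × 1.7791 ≈ 7452 m/s.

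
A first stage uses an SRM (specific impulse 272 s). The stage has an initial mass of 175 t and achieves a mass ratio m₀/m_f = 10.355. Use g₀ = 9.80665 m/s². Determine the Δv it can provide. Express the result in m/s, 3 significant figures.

v_e = Isp · g₀ = 272 × 9.80665 = 2667.4 m/s.
Δv = v_e · ln(10.355) = 2667.4 × 2.3375 ≈ 6235.0 m/s.

Δv ≈ 6230 m/s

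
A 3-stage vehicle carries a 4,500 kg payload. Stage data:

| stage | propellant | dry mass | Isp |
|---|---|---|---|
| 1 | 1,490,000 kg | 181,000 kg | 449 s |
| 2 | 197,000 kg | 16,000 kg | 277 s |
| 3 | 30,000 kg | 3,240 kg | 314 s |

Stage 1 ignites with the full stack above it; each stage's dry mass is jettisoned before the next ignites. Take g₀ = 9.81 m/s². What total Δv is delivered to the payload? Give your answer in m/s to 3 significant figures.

Δv ≈ 15600 m/s

Ignition mass of stage 1 = 1,490,000+181,000 + 197,000+16,000 + 30,000+3,240 + 4,500 = 1,921,740 kg.
Stage 1: m₀ = 1,921,740 kg, m_f = 1,921,740 − 1,490,000 = 431,740 kg; Δv = 449×9.81×ln(4.451) = 4404.7×1.4932 ≈ 6577 m/s.
Stage 2: m₀ = 250,740 kg, m_f = 250,740 − 197,000 = 53,740 kg; Δv = 277×9.81×ln(4.666) = 2717.4×1.5403 ≈ 4185 m/s.
Stage 3: m₀ = 37,740 kg, m_f = 37,740 − 30,000 = 7,740 kg; Δv = 314×9.81×ln(4.876) = 3080.3×1.5843 ≈ 4880 m/s.
Total Δv = 6577 + 4185 + 4880 = 15642 m/s.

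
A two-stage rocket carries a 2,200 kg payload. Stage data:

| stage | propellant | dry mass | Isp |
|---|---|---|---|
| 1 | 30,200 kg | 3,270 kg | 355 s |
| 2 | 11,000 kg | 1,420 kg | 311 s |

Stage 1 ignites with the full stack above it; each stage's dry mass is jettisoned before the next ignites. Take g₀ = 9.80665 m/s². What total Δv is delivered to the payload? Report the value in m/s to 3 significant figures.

Δv ≈ 7700 m/s

Ignition mass of stage 1 = 30,200+3,270 + 11,000+1,420 + 2,200 = 48,090 kg.
Stage 1: m₀ = 48,090 kg, m_f = 48,090 − 30,200 = 17,890 kg; Δv = 355×9.80665×ln(2.688) = 3481.4×0.9888 ≈ 3442 m/s.
Stage 2: m₀ = 14,620 kg, m_f = 14,620 − 11,000 = 3,620 kg; Δv = 311×9.80665×ln(4.039) = 3049.9×1.3959 ≈ 4257 m/s.
Total Δv = 3442 + 4257 = 7699 m/s.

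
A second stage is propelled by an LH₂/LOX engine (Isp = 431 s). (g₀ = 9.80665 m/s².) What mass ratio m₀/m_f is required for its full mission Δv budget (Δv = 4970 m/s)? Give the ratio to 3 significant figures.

v_e = Isp · g₀ = 431 × 9.80665 = 4226.7 m/s.
From the ideal rocket equation, m₀/m_f = exp(Δv / v_e) = exp(4970 / 4226.7) = exp(1.1759) = 3.2410.

mass ratio ≈ 3.24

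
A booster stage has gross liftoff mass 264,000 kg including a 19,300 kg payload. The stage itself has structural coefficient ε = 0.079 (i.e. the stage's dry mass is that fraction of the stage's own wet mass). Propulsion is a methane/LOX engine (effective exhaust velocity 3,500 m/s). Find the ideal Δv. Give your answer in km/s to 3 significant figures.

Δv ≈ 6.73 km/s

Stage wet mass = m₀ − payload = 264,000 − 19,300 = 244,700 kg.
Stage dry mass = ε × stage wet mass = 0.079 × 244,700 = 19,331.3 kg.
Burnout mass m_f = stage dry + payload = 19,331.3 + 19,300 = 38,631.3 kg.
By the Tsiolkovsky rocket equation, Δv = v_e · ln(264,000/38,631.3) = 3500.0 × ln(6.834) = 3500.0 × 1.9219 ≈ 6727 m/s.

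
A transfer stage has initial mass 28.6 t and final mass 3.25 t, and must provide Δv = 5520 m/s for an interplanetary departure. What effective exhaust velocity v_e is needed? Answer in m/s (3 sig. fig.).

ln(m₀/m_f) = ln(28600/3250) = ln(8.8) = 2.1748.
v_e = Δv / ln(m₀/m_f) = 5520 / 2.1748 = 2538.2 m/s.

v_e ≈ 2540 m/s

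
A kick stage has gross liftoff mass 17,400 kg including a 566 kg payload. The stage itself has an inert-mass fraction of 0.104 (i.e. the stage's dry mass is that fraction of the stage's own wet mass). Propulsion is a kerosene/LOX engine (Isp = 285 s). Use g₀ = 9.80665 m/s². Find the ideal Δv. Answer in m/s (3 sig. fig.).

Δv ≈ 5640 m/s

Stage wet mass = m₀ − payload = 17,400 − 566 = 16,834 kg.
Stage dry mass = ε × stage wet mass = 0.104 × 16,834 = 1,750.74 kg.
Burnout mass m_f = stage dry + payload = 1,750.74 + 566 = 2,316.74 kg.
v_e = Isp · g₀ = 285 × 9.80665 = 2794.9 m/s.
Using Δv = v_e ln(m₀/m_f): Δv = v_e · ln(17,400/2,316.74) = 2794.9 × ln(7.511) = 2794.9 × 2.0163 ≈ 5635 m/s.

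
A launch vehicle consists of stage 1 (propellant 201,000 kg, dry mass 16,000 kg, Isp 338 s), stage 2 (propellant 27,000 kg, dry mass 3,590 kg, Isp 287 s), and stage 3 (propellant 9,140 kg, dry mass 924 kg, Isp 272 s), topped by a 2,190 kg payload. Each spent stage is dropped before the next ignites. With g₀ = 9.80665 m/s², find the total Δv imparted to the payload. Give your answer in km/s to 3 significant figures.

Δv ≈ 11.4 km/s

Ignition mass of stage 1 = 201,000+16,000 + 27,000+3,590 + 9,140+924 + 2,190 = 259,844 kg.
Stage 1: m₀ = 259,844 kg, m_f = 259,844 − 201,000 = 58,844 kg; Δv = 338×9.80665×ln(4.416) = 3314.6×1.4852 ≈ 4923 m/s.
Stage 2: m₀ = 42,844 kg, m_f = 42,844 − 27,000 = 15,844 kg; Δv = 287×9.80665×ln(2.704) = 2814.5×0.9948 ≈ 2800 m/s.
Stage 3: m₀ = 12,254 kg, m_f = 12,254 − 9,140 = 3,114 kg; Δv = 272×9.80665×ln(3.935) = 2667.4×1.3699 ≈ 3654 m/s.
Total Δv = 4923 + 2800 + 3654 = 11377 m/s.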